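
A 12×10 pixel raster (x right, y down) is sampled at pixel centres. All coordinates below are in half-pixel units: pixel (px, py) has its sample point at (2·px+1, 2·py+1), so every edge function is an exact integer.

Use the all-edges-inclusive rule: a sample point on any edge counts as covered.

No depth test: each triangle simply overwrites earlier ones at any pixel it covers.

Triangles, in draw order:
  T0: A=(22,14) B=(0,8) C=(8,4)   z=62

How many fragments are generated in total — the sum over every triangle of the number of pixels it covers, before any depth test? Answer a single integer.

T0:
  2·area = 136
  edge (22, 14)→(0, 8): d=(-22,-6) inclusive
  edge (0, 8)→(8, 4): d=(8,-4) inclusive
  edge (8, 4)→(22, 14): d=(14,10) inclusive
    (3,2)@(7, 5): e=[108,4,24] → #
    (4,2)@(9, 5): e=[120,12,4] → #
    (5,2)@(11, 5): e=[132,20,-16] → ·
    (1,3)@(3, 7): e=[40,4,92] → #
    (2,3)@(5, 7): e=[52,12,72] → #
    (5,3)@(11, 7): e=[88,36,12] → #
    (6,3)@(13, 7): e=[100,44,-8] → ·
    (1,4)@(3, 9): e=[-4,20,120] → ·
    (2,4)@(5, 9): e=[8,28,100] → #
    (6,4)@(13, 9): e=[56,60,20] → #
    (7,4)@(15, 9): e=[68,68,0] → #  [on edge]
    (8,4)@(17, 9): e=[80,76,-20] → ·
    (5,5)@(11, 11): e=[0,68,68] → #  [on edge]
  covered (18 px):
    · · · · · · · · · · · ·
    · · · · · · · · · · · ·
    · · · # # · · · · · · ·
    · # # # # # · · · · · ·
    · · # # # # # # · · · ·
    · · · · · # # # # · · ·
    · · · · · · · · · # · ·
    · · · · · · · · · · · ·
    · · · · · · · · · · · ·
    · · · · · · · · · · · ·

Answer: 18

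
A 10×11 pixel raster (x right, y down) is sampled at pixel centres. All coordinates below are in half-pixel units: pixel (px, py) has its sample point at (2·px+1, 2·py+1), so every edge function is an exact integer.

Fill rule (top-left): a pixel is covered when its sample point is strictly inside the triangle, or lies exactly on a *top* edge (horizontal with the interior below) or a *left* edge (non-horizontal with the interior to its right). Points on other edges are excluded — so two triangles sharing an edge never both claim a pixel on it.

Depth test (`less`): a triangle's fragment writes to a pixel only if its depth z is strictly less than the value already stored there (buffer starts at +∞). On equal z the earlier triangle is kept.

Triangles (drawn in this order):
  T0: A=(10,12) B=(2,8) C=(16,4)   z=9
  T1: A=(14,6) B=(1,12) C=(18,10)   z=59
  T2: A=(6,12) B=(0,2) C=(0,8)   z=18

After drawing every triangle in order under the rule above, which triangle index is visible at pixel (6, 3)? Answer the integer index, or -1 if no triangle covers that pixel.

T0:
  2·area = 88
  edge (10, 12)→(2, 8): d=(-8,-4) top-left  bias=+0
  edge (2, 8)→(16, 4): d=(14,-4) top-left  bias=+0
  edge (16, 4)→(10, 12): d=(-6,8) right/bottom  bias=-1
    (6,2)@(13, 5): e=[68,2,18] → X
    (7,2)@(15, 5): e=[76,10,2] → X
    (8,2)@(17, 5): e=[84,18,-14] → .
    (3,3)@(7, 7): e=[28,6,54] → X
    (4,3)@(9, 7): e=[36,14,38] → X
    (5,3)@(11, 7): e=[44,22,22] → X
    (7,3)@(15, 7): e=[60,38,-10] → .
    (2,4)@(5, 9): e=[4,26,58] → X
    (6,4)@(13, 9): e=[36,58,-6] → .
    (2,5)@(5, 11): e=[-12,54,46] → .
    (3,5)@(7, 11): e=[-4,62,30] → .
    (4,5)@(9, 11): e=[4,70,14] → X
  covered (11 px):
    . . . . . . . . . .
    . . . . . . . . . .
    . . . . . . X X . .
    . . . X X X X . . .
    . . X X X X . . . .
    . . . . X . . . . .
    . . . . . . . . . .
    . . . . . . . . . .
    . . . . . . . . . .
    . . . . . . . . . .
    . . . . . . . . . .
T1:
  2·area = 76  (B↔C swapped to make it positive)
  edge (14, 6)→(18, 10): d=(4,4) right/bottom  bias=-1
  edge (18, 10)→(1, 12): d=(-17,2) right/bottom  bias=-1
  edge (1, 12)→(14, 6): d=(13,-6) top-left  bias=+0
    (4,0)@(9, 1): e=[0,171,-95] → .  [on edge]
    (5,1)@(11, 3): e=[0,133,-57] → .  [on edge]
    (6,2)@(13, 5): e=[0,95,-19] → .  [on edge]
    (6,3)@(13, 7): e=[8,61,7] → X
    (7,3)@(15, 7): e=[0,57,19] → .  [on edge]
    (4,4)@(9, 9): e=[32,35,9] → X
    (5,4)@(11, 9): e=[24,31,21] → X
    (7,4)@(15, 9): e=[8,23,45] → X
    (8,4)@(17, 9): e=[0,19,57] → .  [on edge]
    (2,5)@(5, 11): e=[56,9,11] → X
    (3,5)@(7, 11): e=[48,5,23] → X
    (5,5)@(11, 11): e=[32,-3,47] → .
    (9,5)@(19, 11): e=[0,-19,95] → .  [on edge]
  covered (8 px):
    . . . . . . . . . .
    . . . . . . . . . .
    . . . . . . . . . .
    . . . . . . X . . .
    . . . . X X X X . .
    . . X X X . . . . .
    . . . . . . . . . .
    . . . . . . . . . .
    . . . . . . . . . .
    . . . . . . . . . .
    . . . . . . . . . .
T2:
  2·area = 36  (B↔C swapped to make it positive)
  edge (6, 12)→(0, 8): d=(-6,-4) top-left  bias=+0
  edge (0, 8)→(0, 2): d=(0,-6) top-left  bias=+0
  edge (0, 2)→(6, 12): d=(6,10) right/bottom  bias=-1
    (0,2)@(1, 5): e=[22,6,8] → X
    (1,2)@(3, 5): e=[30,18,-12] → .
    (0,3)@(1, 7): e=[10,6,20] → X
    (1,3)@(3, 7): e=[18,18,0] → .  [on edge]
    (0,4)@(1, 9): e=[-2,6,32] → .
    (1,4)@(3, 9): e=[6,18,12] → X
    (2,4)@(5, 9): e=[14,30,-8] → .
    (1,5)@(3, 11): e=[-6,18,24] → .
    (2,5)@(5, 11): e=[2,30,4] → X
    (3,5)@(7, 11): e=[10,42,-16] → .
    (2,6)@(5, 13): e=[-10,30,16] → .
    (4,8)@(9, 17): e=[-18,54,0] → .  [on edge]
  covered (4 px):
    . . . . . . . . . .
    . . . . . . . . . .
    X . . . . . . . . .
    X . . . . . . . . .
    . X . . . . . . . .
    . . X . . . . . . .
    . . . . . . . . . .
    . . . . . . . . . .
    . . . . . . . . . .
    . . . . . . . . . .
    . . . . . . . . . .

Z-buffer (winner per pixel, '.' = empty):
  . . . . . . . . . .
  . . . . . . . . . .
  2 . . . . . 0 0 . .
  2 . . 0 0 0 0 . . .
  . 2 0 0 0 0 1 1 . .
  . . 2 1 0 . . . . .
  . . . . . . . . . .
  . . . . . . . . . .
  . . . . . . . . . .
  . . . . . . . . . .
  . . . . . . . . . .

Result: 0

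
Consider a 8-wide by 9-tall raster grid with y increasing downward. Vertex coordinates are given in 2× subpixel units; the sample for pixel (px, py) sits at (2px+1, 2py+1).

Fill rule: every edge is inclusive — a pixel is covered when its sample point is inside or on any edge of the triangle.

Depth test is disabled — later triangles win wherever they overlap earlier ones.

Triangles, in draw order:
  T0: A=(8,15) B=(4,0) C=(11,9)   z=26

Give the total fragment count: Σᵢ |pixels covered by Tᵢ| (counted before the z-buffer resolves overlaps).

T0:
  2·area = 69
  edge (8, 15)→(4, 0): d=(-4,-15) inclusive
  edge (4, 0)→(11, 9): d=(7,9) inclusive
  edge (11, 9)→(8, 15): d=(-3,6) inclusive
    (7,0)@(15, 1): e=[161,-92,0] → ·  [on edge]
    (2,1)@(5, 3): e=[3,12,54] → #
    (3,1)@(7, 3): e=[33,-6,42] → ·
    (2,2)@(5, 5): e=[-5,26,48] → ·
    (3,2)@(7, 5): e=[25,8,36] → #
    (4,2)@(9, 5): e=[55,-10,24] → ·
    (6,2)@(13, 5): e=[115,-46,0] → ·  [on edge]
    (3,3)@(7, 7): e=[17,22,30] → #
    (4,3)@(9, 7): e=[47,4,18] → #
    (5,3)@(11, 7): e=[77,-14,6] → ·
    (3,4)@(7, 9): e=[9,36,24] → #
    (5,4)@(11, 9): e=[69,0,0] → #  [on edge]
    (4,6)@(9, 13): e=[23,46,0] → #  [on edge]
    (3,8)@(7, 17): e=[-23,92,0] → ·  [on edge]
  covered (10 px):
    · · · · · · · ·
    · · # · · · · ·
    · · · # · · · ·
    · · · # # · · ·
    · · · # # # · ·
    · · · # # · · ·
    · · · · # · · ·
    · · · · · · · ·
    · · · · · · · ·

Final: 10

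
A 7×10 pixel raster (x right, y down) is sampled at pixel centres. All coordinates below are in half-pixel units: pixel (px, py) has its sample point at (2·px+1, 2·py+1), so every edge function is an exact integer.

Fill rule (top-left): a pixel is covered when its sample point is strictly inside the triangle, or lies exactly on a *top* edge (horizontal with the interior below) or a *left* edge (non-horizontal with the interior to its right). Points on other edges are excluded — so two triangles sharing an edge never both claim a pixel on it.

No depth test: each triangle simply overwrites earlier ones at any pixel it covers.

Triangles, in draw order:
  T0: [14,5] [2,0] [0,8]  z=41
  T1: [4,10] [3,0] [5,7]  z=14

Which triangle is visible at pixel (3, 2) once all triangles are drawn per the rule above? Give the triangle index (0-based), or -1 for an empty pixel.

T0:
  2·area = 106  (B↔C swapped to make it positive)
  edge (14, 5)→(0, 8): d=(-14,3) right/bottom  bias=-1
  edge (0, 8)→(2, 0): d=(2,-8) top-left  bias=+0
  edge (2, 0)→(14, 5): d=(12,5) right/bottom  bias=-1
    (1,0)@(3, 1): e=[89,10,7] → #
    (2,0)@(5, 1): e=[83,26,-3] → ·
    (1,1)@(3, 3): e=[61,14,31] → #
    (2,1)@(5, 3): e=[55,30,21] → #
    (3,1)@(7, 3): e=[49,46,11] → #
    (4,1)@(9, 3): e=[43,62,1] → #
    (5,1)@(11, 3): e=[37,78,-9] → ·
    (0,2)@(1, 5): e=[39,2,65] → #
    (5,2)@(11, 5): e=[9,82,15] → #
    (6,2)@(13, 5): e=[3,98,5] → #
    (0,3)@(1, 7): e=[11,6,89] → #
    (2,3)@(5, 7): e=[-1,38,69] → ·
  covered (14 px):
    · # · · · · ·
    · # # # # · ·
    # # # # # # #
    # # · · · · ·
    · · · · · · ·
    · · · · · · ·
    · · · · · · ·
    · · · · · · ·
    · · · · · · ·
    · · · · · · ·
T1:
  2·area = 13
  edge (4, 10)→(3, 0): d=(-1,-10) top-left  bias=+0
  edge (3, 0)→(5, 7): d=(2,7) right/bottom  bias=-1
  edge (5, 7)→(4, 10): d=(-1,3) right/bottom  bias=-1
    (3,0)@(7, 1): e=[39,-26,0] → ·  [on edge]
    (2,3)@(5, 7): e=[13,0,0] → ·  [on edge]
    (1,6)@(3, 13): e=[-13,26,0] → ·  [on edge]
    (0,9)@(1, 19): e=[-39,52,0] → ·  [on edge]
  covered (0 px):
    · · · · · · ·
    · · · · · · ·
    · · · · · · ·
    · · · · · · ·
    · · · · · · ·
    · · · · · · ·
    · · · · · · ·
    · · · · · · ·
    · · · · · · ·
    · · · · · · ·

Z-buffer (winner per pixel, '.' = empty):
  . 0 . . . . .
  . 0 0 0 0 . .
  0 0 0 0 0 0 0
  0 0 . . . . .
  . . . . . . .
  . . . . . . .
  . . . . . . .
  . . . . . . .
  . . . . . . .
  . . . . . . .

Answer: 0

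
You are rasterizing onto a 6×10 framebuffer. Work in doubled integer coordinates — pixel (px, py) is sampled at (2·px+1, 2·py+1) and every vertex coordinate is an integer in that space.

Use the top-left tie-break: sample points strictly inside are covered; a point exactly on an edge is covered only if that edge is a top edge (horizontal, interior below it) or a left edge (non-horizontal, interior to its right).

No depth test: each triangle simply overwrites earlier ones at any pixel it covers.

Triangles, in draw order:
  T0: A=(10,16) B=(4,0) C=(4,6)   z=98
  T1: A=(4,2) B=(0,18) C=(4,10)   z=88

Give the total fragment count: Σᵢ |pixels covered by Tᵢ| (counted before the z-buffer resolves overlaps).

T0:
  2·area = 36  (B↔C swapped to make it positive)
  edge (10, 16)→(4, 6): d=(-6,-10) top-left  bias=+0
  edge (4, 6)→(4, 0): d=(0,-6) top-left  bias=+0
  edge (4, 0)→(10, 16): d=(6,16) right/bottom  bias=-1
    (0,0)@(1, 1): e=[0,-18,54] → .  [on edge]
    (2,1)@(5, 3): e=[28,6,2] → X
    (3,1)@(7, 3): e=[48,18,-30] → .
    (2,2)@(5, 5): e=[16,6,14] → X
    (3,2)@(7, 5): e=[36,18,-18] → .
    (2,3)@(5, 7): e=[4,6,26] → X
    (3,3)@(7, 7): e=[24,18,-6] → .
    (2,4)@(5, 9): e=[-8,6,38] → .
    (3,4)@(7, 9): e=[12,18,6] → X
    (4,4)@(9, 9): e=[32,30,-26] → .
    (3,5)@(7, 11): e=[0,18,18] → X  [on edge]
    (4,5)@(9, 11): e=[20,30,-14] → .
  covered (5 px):
    . . . . . .
    . . X . . .
    . . X . . .
    . . X . . .
    . . . X . .
    . . . X . .
    . . . . . .
    . . . . . .
    . . . . . .
    . . . . . .
T1:
  2·area = 32  (B↔C swapped to make it positive)
  edge (4, 2)→(4, 10): d=(0,8) right/bottom  bias=-1
  edge (4, 10)→(0, 18): d=(-4,8) right/bottom  bias=-1
  edge (0, 18)→(4, 2): d=(4,-16) top-left  bias=+0
    (1,3)@(3, 7): e=[8,20,4] → X
    (2,3)@(5, 7): e=[-8,4,36] → .
    (1,4)@(3, 9): e=[8,12,12] → X
    (2,4)@(5, 9): e=[-8,-4,44] → .
    (1,5)@(3, 11): e=[8,4,20] → X
    (2,5)@(5, 11): e=[-8,-12,52] → .
    (1,6)@(3, 13): e=[8,-4,28] → .
    (0,7)@(1, 15): e=[24,4,4] → X
    (1,7)@(3, 15): e=[8,-12,36] → .
    (0,8)@(1, 17): e=[24,-4,12] → .
  covered (4 px):
    . . . . . .
    . . . . . .
    . . . . . .
    . X . . . .
    . X . . . .
    . X . . . .
    . . . . . .
    X . . . . .
    . . . . . .
    . . . . . .

Answer: 9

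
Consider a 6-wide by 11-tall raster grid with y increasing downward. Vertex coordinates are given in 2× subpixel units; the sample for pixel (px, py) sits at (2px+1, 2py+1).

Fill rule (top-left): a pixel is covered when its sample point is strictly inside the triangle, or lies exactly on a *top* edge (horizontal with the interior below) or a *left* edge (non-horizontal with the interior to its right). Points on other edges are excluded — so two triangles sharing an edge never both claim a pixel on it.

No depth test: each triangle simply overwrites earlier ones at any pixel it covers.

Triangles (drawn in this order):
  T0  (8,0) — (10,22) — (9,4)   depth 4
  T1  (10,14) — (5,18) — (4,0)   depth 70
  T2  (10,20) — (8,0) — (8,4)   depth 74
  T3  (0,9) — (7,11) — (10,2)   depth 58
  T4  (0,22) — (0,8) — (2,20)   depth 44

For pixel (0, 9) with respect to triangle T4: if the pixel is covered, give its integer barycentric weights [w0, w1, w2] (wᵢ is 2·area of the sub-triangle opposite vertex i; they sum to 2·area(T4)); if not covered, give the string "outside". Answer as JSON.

T0:
  2·area = 14  (B↔C swapped to make it positive)
  edge (8, 0)→(9, 4): d=(1,4) right/bottom  bias=-1
  edge (9, 4)→(10, 22): d=(1,18) right/bottom  bias=-1
  edge (10, 22)→(8, 0): d=(-2,-22) top-left  bias=+0
    (4,2)@(9, 5): e=[1,1,12] → X
    (5,2)@(11, 5): e=[-7,-35,56] → .
    (4,3)@(9, 7): e=[3,3,8] → X
    (5,3)@(11, 7): e=[-5,-33,52] → .
    (4,4)@(9, 9): e=[5,5,4] → X
    (5,4)@(11, 9): e=[-3,-31,48] → .
    (4,5)@(9, 11): e=[7,7,0] → X  [on edge]
    (5,5)@(11, 11): e=[-1,-29,44] → .
    (4,6)@(9, 13): e=[9,9,-4] → .
  covered (4 px):
    . . . . . .
    . . . . . .
    . . . . X .
    . . . . X .
    . . . . X .
    . . . . X .
    . . . . . .
    . . . . . .
    . . . . . .
    . . . . . .
    . . . . . .
T1:
  2·area = 94
  edge (10, 14)→(5, 18): d=(-5,4) right/bottom  bias=-1
  edge (5, 18)→(4, 0): d=(-1,-18) top-left  bias=+0
  edge (4, 0)→(10, 14): d=(6,14) right/bottom  bias=-1
    (2,1)@(5, 3): e=[75,15,4] → X
    (3,1)@(7, 3): e=[67,51,-24] → .
    (2,2)@(5, 5): e=[65,13,16] → X
    (3,2)@(7, 5): e=[57,49,-12] → .
    (2,3)@(5, 7): e=[55,11,28] → X
    (3,3)@(7, 7): e=[47,47,0] → .  [on edge]
    (2,4)@(5, 9): e=[45,9,40] → X
    (3,4)@(7, 9): e=[37,45,12] → X
    (4,4)@(9, 9): e=[29,81,-16] → .
    (2,5)@(5, 11): e=[35,7,52] → X
    (4,5)@(9, 11): e=[19,79,-4] → .
    (2,6)@(5, 13): e=[25,5,64] → X
  covered (13 px):
    . . . . . .
    . . X . . .
    . . X . . .
    . . X . . .
    . . X X . .
    . . X X . .
    . . X X X .
    . . X X . .
    . . X . . .
    . . . . . .
    . . . . . .
T2:
  2·area = 8  (B↔C swapped to make it positive)
  edge (10, 20)→(8, 4): d=(-2,-16) top-left  bias=+0
  edge (8, 4)→(8, 0): d=(0,-4) top-left  bias=+0
  edge (8, 0)→(10, 20): d=(2,20) right/bottom  bias=-1
    (4,5)@(9, 11): e=[2,4,2] → X
    (5,5)@(11, 11): e=[34,12,-38] → .
    (4,6)@(9, 13): e=[-2,4,6] → .
  covered (1 px):
    . . . . . .
    . . . . . .
    . . . . . .
    . . . . . .
    . . . . . .
    . . . . X .
    . . . . . .
    . . . . . .
    . . . . . .
    . . . . . .
    . . . . . .
T3:
  2·area = 69  (B↔C swapped to make it positive)
  edge (0, 9)→(10, 2): d=(10,-7) top-left  bias=+0
  edge (10, 2)→(7, 11): d=(-3,9) right/bottom  bias=-1
  edge (7, 11)→(0, 9): d=(-7,-2) top-left  bias=+0
    (4,1)@(9, 3): e=[3,6,60] → X
    (5,1)@(11, 3): e=[17,-12,64] → .
    (3,2)@(7, 5): e=[9,18,42] → X
    (4,2)@(9, 5): e=[23,0,46] → .  [on edge]
    (1,3)@(3, 7): e=[1,48,20] → X
    (2,3)@(5, 7): e=[15,30,24] → X
    (4,3)@(9, 7): e=[43,-6,32] → .
    (0,4)@(1, 9): e=[7,60,2] → X
    (4,4)@(9, 9): e=[63,-12,18] → .
    (0,5)@(1, 11): e=[27,54,-12] → .
    (1,5)@(3, 11): e=[41,36,-8] → .
    (2,5)@(5, 11): e=[55,18,-4] → .
    (3,5)@(7, 11): e=[69,0,0] → .  [on edge]
    (2,8)@(5, 17): e=[115,0,-46] → .  [on edge]
  covered (9 px):
    . . . . . .
    . . . . X .
    . . . X . .
    . X X X . .
    X X X X . .
    . . . . . .
    . . . . . .
    . . . . . .
    . . . . . .
    . . . . . .
    . . . . . .
T4:
  2·area = 28
  edge (0, 22)→(0, 8): d=(0,-14) top-left  bias=+0
  edge (0, 8)→(2, 20): d=(2,12) right/bottom  bias=-1
  edge (2, 20)→(0, 22): d=(-2,2) right/bottom  bias=-1
    (5,5)@(11, 11): e=[154,-126,0] → .  [on edge]
    (4,6)@(9, 13): e=[126,-98,0] → .  [on edge]
    (0,7)@(1, 15): e=[14,2,12] → X
    (1,7)@(3, 15): e=[42,-22,8] → .
    (3,7)@(7, 15): e=[98,-70,0] → .  [on edge]
    (0,8)@(1, 17): e=[14,6,8] → X
    (1,8)@(3, 17): e=[42,-18,4] → .
    (2,8)@(5, 17): e=[70,-42,0] → .  [on edge]
    (0,9)@(1, 19): e=[14,10,4] → X
    (1,9)@(3, 19): e=[42,-14,0] → .  [on edge]
    (0,10)@(1, 21): e=[14,14,0] → .  [on edge]
  covered (3 px):
    . . . . . .
    . . . . . .
    . . . . . .
    . . . . . .
    . . . . . .
    . . . . . .
    . . . . . .
    X . . . . .
    X . . . . .
    X . . . . .
    . . . . . .

Result: [10,4,14]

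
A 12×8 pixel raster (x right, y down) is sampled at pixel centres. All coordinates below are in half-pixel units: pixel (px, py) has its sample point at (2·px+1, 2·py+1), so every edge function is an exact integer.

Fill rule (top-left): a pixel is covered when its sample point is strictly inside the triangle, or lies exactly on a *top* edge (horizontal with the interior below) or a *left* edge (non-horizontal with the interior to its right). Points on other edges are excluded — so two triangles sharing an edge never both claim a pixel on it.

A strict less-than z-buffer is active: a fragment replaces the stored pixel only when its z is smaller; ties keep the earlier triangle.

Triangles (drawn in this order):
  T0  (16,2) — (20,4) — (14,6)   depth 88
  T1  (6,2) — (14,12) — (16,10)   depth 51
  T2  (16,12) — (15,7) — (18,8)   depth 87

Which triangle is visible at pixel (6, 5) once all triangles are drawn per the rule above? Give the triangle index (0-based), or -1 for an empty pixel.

T0:
  2·area = 20
  edge (16, 2)→(20, 4): d=(4,2) right/bottom  bias=-1
  edge (20, 4)→(14, 6): d=(-6,2) right/bottom  bias=-1
  edge (14, 6)→(16, 2): d=(2,-4) top-left  bias=+0
    (8,1)@(17, 3): e=[2,12,6] → X
    (9,1)@(19, 3): e=[-2,8,14] → .
    (11,1)@(23, 3): e=[-10,0,30] → .  [on edge]
    (7,2)@(15, 5): e=[14,4,2] → X
    (8,2)@(17, 5): e=[10,0,10] → .  [on edge]
    (5,3)@(11, 7): e=[30,0,-10] → .  [on edge]
    (7,3)@(15, 7): e=[22,-8,6] → .
    (2,4)@(5, 9): e=[50,0,-30] → .  [on edge]
  covered (2 px):
    . . . . . . . . . . . .
    . . . . . . . . X . . .
    . . . . . . . X . . . .
    . . . . . . . . . . . .
    . . . . . . . . . . . .
    . . . . . . . . . . . .
    . . . . . . . . . . . .
    . . . . . . . . . . . .
T1:
  2·area = 36  (B↔C swapped to make it positive)
  edge (6, 2)→(16, 10): d=(10,8) right/bottom  bias=-1
  edge (16, 10)→(14, 12): d=(-2,2) right/bottom  bias=-1
  edge (14, 12)→(6, 2): d=(-8,-10) top-left  bias=+0
    (3,1)@(7, 3): e=[2,32,2] → X
    (4,1)@(9, 3): e=[-14,28,22] → .
    (11,1)@(23, 3): e=[-126,0,162] → .  [on edge]
    (3,2)@(7, 5): e=[22,28,-14] → .
    (4,2)@(9, 5): e=[6,24,6] → X
    (5,2)@(11, 5): e=[-10,20,26] → .
    (10,2)@(21, 5): e=[-90,0,126] → .  [on edge]
    (4,3)@(9, 7): e=[26,20,-10] → .
    (5,3)@(11, 7): e=[10,16,10] → X
    (6,3)@(13, 7): e=[-6,12,30] → .
    (9,3)@(19, 7): e=[-54,0,90] → .  [on edge]
    (5,4)@(11, 9): e=[30,12,-6] → .
    (8,4)@(17, 9): e=[-18,0,54] → .  [on edge]
    (7,5)@(15, 11): e=[18,0,18] → .  [on edge]
    (6,6)@(13, 13): e=[54,0,-18] → .  [on edge]
    (5,7)@(11, 15): e=[90,0,-54] → .  [on edge]
  covered (4 px):
    . . . . . . . . . . . .
    . . . X . . . . . . . .
    . . . . X . . . . . . .
    . . . . . X . . . . . .
    . . . . . . X . . . . .
    . . . . . . . . . . . .
    . . . . . . . . . . . .
    . . . . . . . . . . . .
T2:
  2·area = 14
  edge (16, 12)→(15, 7): d=(-1,-5) top-left  bias=+0
  edge (15, 7)→(18, 8): d=(3,1) right/bottom  bias=-1
  edge (18, 8)→(16, 12): d=(-2,4) right/bottom  bias=-1
    (1,1)@(3, 3): e=[-56,0,70] → .  [on edge]
    (4,2)@(9, 5): e=[-28,0,42] → .  [on edge]
    (7,3)@(15, 7): e=[0,0,14] → .  [on edge]
    (8,4)@(17, 9): e=[8,4,2] → X
    (9,4)@(19, 9): e=[18,2,-6] → .
    (10,4)@(21, 9): e=[28,0,-14] → .  [on edge]
    (8,5)@(17, 11): e=[6,10,-2] → .
  covered (1 px):
    . . . . . . . . . . . .
    . . . . . . . . . . . .
    . . . . . . . . . . . .
    . . . . . . . . . . . .
    . . . . . . . . X . . .
    . . . . . . . . . . . .
    . . . . . . . . . . . .
    . . . . . . . . . . . .

Z-buffer (winner per pixel, '.' = empty):
  . . . . . . . . . . . .
  . . . 1 . . . . 0 . . .
  . . . . 1 . . 0 . . . .
  . . . . . 1 . . . . . .
  . . . . . . 1 . 2 . . .
  . . . . . . . . . . . .
  . . . . . . . . . . . .
  . . . . . . . . . . . .

Final: -1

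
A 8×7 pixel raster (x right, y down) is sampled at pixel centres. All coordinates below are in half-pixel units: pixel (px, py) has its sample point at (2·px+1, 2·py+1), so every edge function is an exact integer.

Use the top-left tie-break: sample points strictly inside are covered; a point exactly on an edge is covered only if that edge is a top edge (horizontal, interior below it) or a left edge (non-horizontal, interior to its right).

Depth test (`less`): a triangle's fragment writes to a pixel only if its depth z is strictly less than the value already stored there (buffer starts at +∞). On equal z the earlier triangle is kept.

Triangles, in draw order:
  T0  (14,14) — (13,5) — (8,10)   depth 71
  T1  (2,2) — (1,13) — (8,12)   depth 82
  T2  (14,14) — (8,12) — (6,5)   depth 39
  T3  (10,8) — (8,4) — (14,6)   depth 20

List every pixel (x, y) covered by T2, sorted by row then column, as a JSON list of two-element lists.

T0:
  2·area = 50  (B↔C swapped to make it positive)
  edge (14, 14)→(8, 10): d=(-6,-4) top-left  bias=+0
  edge (8, 10)→(13, 5): d=(5,-5) top-left  bias=+0
  edge (13, 5)→(14, 14): d=(1,9) right/bottom  bias=-1
    (7,1)@(15, 3): e=[70,0,-20] → ·  [on edge]
    (6,2)@(13, 5): e=[50,0,0] → ·  [on edge]
    (5,3)@(11, 7): e=[30,0,20] → █  [on edge]
    (6,3)@(13, 7): e=[38,10,2] → █
    (7,3)@(15, 7): e=[46,20,-16] → ·
    (4,4)@(9, 9): e=[10,0,40] → █  [on edge]
    (7,4)@(15, 9): e=[34,30,-14] → ·
    (3,5)@(7, 11): e=[-10,0,60] → ·  [on edge]
    (4,5)@(9, 11): e=[-2,10,42] → ·
    (5,5)@(11, 11): e=[6,20,24] → █
    (7,5)@(15, 11): e=[22,40,-12] → ·
    (2,6)@(5, 13): e=[-30,0,80] → ·  [on edge]
  covered (8 px):
    · · · · · · · ·
    · · · · · · · ·
    · · · · · · · ·
    · · · · · █ █ ·
    · · · · █ █ █ ·
    · · · · · █ █ ·
    · · · · · · █ ·
T1:
  2·area = 76  (B↔C swapped to make it positive)
  edge (2, 2)→(8, 12): d=(6,10) right/bottom  bias=-1
  edge (8, 12)→(1, 13): d=(-7,1) right/bottom  bias=-1
  edge (1, 13)→(2, 2): d=(1,-11) top-left  bias=+0
    (1,2)@(3, 5): e=[8,54,14] → █
    (2,2)@(5, 5): e=[-12,52,36] → ·
    (1,3)@(3, 7): e=[20,40,16] → █
    (2,3)@(5, 7): e=[0,38,38] → ·  [on edge]
    (1,4)@(3, 9): e=[32,26,18] → █
    (2,4)@(5, 9): e=[12,24,40] → █
    (3,4)@(7, 9): e=[-8,22,62] → ·
    (1,5)@(3, 11): e=[44,12,20] → █
    (3,5)@(7, 11): e=[4,8,64] → █
    (4,5)@(9, 11): e=[-16,6,86] → ·
    (7,5)@(15, 11): e=[-76,0,152] → ·  [on edge]
    (0,6)@(1, 13): e=[76,0,0] → ·  [on edge]
  covered (7 px):
    · · · · · · · ·
    · · · · · · · ·
    · █ · · · · · ·
    · █ · · · · · ·
    · █ █ · · · · ·
    · █ █ █ · · · ·
    · · · · · · · ·
T2:
  2·area = 38
  edge (14, 14)→(8, 12): d=(-6,-2) top-left  bias=+0
  edge (8, 12)→(6, 5): d=(-2,-7) top-left  bias=+0
  edge (6, 5)→(14, 14): d=(8,9) right/bottom  bias=-1
    (3,3)@(7, 7): e=[28,3,7] → █
    (4,3)@(9, 7): e=[32,17,-11] → ·
    (3,4)@(7, 9): e=[16,-1,23] → ·
    (4,4)@(9, 9): e=[20,13,5] → █
    (5,4)@(11, 9): e=[24,27,-13] → ·
    (2,5)@(5, 11): e=[0,-19,57] → ·  [on edge]
    (4,5)@(9, 11): e=[8,9,21] → █
    (5,5)@(11, 11): e=[12,23,3] → █
    (6,5)@(13, 11): e=[16,37,-15] → ·
    (4,6)@(9, 13): e=[-4,5,37] → ·
    (5,6)@(11, 13): e=[0,19,19] → █  [on edge]
    (6,6)@(13, 13): e=[4,33,1] → █
  covered (6 px):
    · · · · · · · ·
    · · · · · · · ·
    · · · · · · · ·
    · · · █ · · · ·
    · · · · █ · · ·
    · · · · █ █ · ·
    · · · · · █ █ ·
T3:
  2·area = 20
  edge (10, 8)→(8, 4): d=(-2,-4) top-left  bias=+0
  edge (8, 4)→(14, 6): d=(6,2) right/bottom  bias=-1
  edge (14, 6)→(10, 8): d=(-4,2) right/bottom  bias=-1
    (2,1)@(5, 3): e=[-10,0,30] → ·  [on edge]
    (4,2)@(9, 5): e=[2,4,14] → █
    (5,2)@(11, 5): e=[10,0,10] → ·  [on edge]
    (4,3)@(9, 7): e=[-2,16,6] → ·
    (5,3)@(11, 7): e=[6,12,2] → █
    (6,3)@(13, 7): e=[14,8,-2] → ·
    (5,4)@(11, 9): e=[2,24,-6] → ·
  covered (2 px):
    · · · · · · · ·
    · · · · · · · ·
    · · · · █ · · ·
    · · · · · █ · ·
    · · · · · · · ·
    · · · · · · · ·
    · · · · · · · ·

Answer: [[3,3],[4,4],[4,5],[5,5],[5,6],[6,6]]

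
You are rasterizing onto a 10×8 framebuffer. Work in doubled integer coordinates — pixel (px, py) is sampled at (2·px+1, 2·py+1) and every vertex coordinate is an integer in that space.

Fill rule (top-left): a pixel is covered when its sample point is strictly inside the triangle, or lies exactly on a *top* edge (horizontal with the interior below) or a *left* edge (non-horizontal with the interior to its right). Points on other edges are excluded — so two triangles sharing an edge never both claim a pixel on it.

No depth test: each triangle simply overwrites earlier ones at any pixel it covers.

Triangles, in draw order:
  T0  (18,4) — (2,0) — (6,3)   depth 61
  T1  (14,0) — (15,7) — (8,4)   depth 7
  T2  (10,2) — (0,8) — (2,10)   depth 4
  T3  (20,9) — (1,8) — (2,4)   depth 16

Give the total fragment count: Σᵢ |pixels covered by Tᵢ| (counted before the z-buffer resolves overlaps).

T0:
  2·area = 32  (B↔C swapped to make it positive)
  edge (18, 4)→(6, 3): d=(-12,-1) top-left  bias=+0
  edge (6, 3)→(2, 0): d=(-4,-3) top-left  bias=+0
  edge (2, 0)→(18, 4): d=(16,4) right/bottom  bias=-1
    (2,0)@(5, 1): e=[23,5,4] → █
    (3,0)@(7, 1): e=[25,11,-4] → ·
    (2,1)@(5, 3): e=[-1,-3,36] → ·
    (3,1)@(7, 3): e=[1,3,28] → █
    (4,1)@(9, 3): e=[3,9,20] → █
    (5,1)@(11, 3): e=[5,15,12] → █
    (6,1)@(13, 3): e=[7,21,4] → █
    (7,1)@(15, 3): e=[9,27,-4] → ·
    (3,2)@(7, 5): e=[-23,-5,60] → ·
    (4,2)@(9, 5): e=[-21,1,52] → ·
    (5,2)@(11, 5): e=[-19,7,44] → ·
    (6,2)@(13, 5): e=[-17,13,36] → ·
  covered (5 px):
    · · █ · · · · · · ·
    · · · █ █ █ █ · · ·
    · · · · · · · · · ·
    · · · · · · · · · ·
    · · · · · · · · · ·
    · · · · · · · · · ·
    · · · · · · · · · ·
    · · · · · · · · · ·
T1:
  2·area = 46
  edge (14, 0)→(15, 7): d=(1,7) right/bottom  bias=-1
  edge (15, 7)→(8, 4): d=(-7,-3) top-left  bias=+0
  edge (8, 4)→(14, 0): d=(6,-4) top-left  bias=+0
    (0,0)@(1, 1): e=[92,0,-46] → ·  [on edge]
    (6,0)@(13, 1): e=[8,36,2] → █
    (7,0)@(15, 1): e=[-6,42,10] → ·
    (5,1)@(11, 3): e=[24,16,6] → █
    (7,1)@(15, 3): e=[-4,28,22] → ·
    (5,2)@(11, 5): e=[26,2,18] → █
    (7,2)@(15, 5): e=[-2,14,34] → ·
    (5,3)@(11, 7): e=[28,-12,30] → ·
    (6,3)@(13, 7): e=[14,-6,38] → ·
    (7,3)@(15, 7): e=[0,0,46] → ·  [on edge]
  covered (5 px):
    · · · · · · █ · · ·
    · · · · · █ █ · · ·
    · · · · · █ █ · · ·
    · · · · · · · · · ·
    · · · · · · · · · ·
    · · · · · · · · · ·
    · · · · · · · · · ·
    · · · · · · · · · ·
T2:
  2·area = 32  (B↔C swapped to make it positive)
  edge (10, 2)→(2, 10): d=(-8,8) right/bottom  bias=-1
  edge (2, 10)→(0, 8): d=(-2,-2) top-left  bias=+0
  edge (0, 8)→(10, 2): d=(10,-6) top-left  bias=+0
    (5,0)@(11, 1): e=[0,36,-4] → ·  [on edge]
    (4,1)@(9, 3): e=[0,28,4] → ·  [on edge]
    (2,2)@(5, 5): e=[16,16,0] → █  [on edge]
    (3,2)@(7, 5): e=[0,20,12] → ·  [on edge]
    (1,3)@(3, 7): e=[16,8,8] → █
    (2,3)@(5, 7): e=[0,12,20] → ·  [on edge]
    (0,4)@(1, 9): e=[16,0,16] → █  [on edge]
    (1,4)@(3, 9): e=[0,4,28] → ·  [on edge]
    (0,5)@(1, 11): e=[0,-4,36] → ·  [on edge]
    (1,5)@(3, 11): e=[-16,0,48] → ·  [on edge]
    (2,6)@(5, 13): e=[-48,0,80] → ·  [on edge]
    (3,7)@(7, 15): e=[-80,0,112] → ·  [on edge]
  covered (3 px):
    · · · · · · · · · ·
    · · · · · · · · · ·
    · · █ · · · · · · ·
    · █ · · · · · · · ·
    █ · · · · · · · · ·
    · · · · · · · · · ·
    · · · · · · · · · ·
    · · · · · · · · · ·
T3:
  2·area = 77
  edge (20, 9)→(1, 8): d=(-19,-1) top-left  bias=+0
  edge (1, 8)→(2, 4): d=(1,-4) top-left  bias=+0
  edge (2, 4)→(20, 9): d=(18,5) right/bottom  bias=-1
    (1,2)@(3, 5): e=[59,5,13] → █
    (2,2)@(5, 5): e=[61,13,3] → █
    (3,2)@(7, 5): e=[63,21,-7] → ·
    (1,3)@(3, 7): e=[21,7,49] → █
    (3,3)@(7, 7): e=[25,23,29] → █
    (4,3)@(9, 7): e=[27,31,19] → █
    (5,3)@(11, 7): e=[29,39,9] → █
    (6,3)@(13, 7): e=[31,47,-1] → ·
    (1,4)@(3, 9): e=[-17,9,85] → ·
    (2,4)@(5, 9): e=[-15,17,75] → ·
    (3,4)@(7, 9): e=[-13,25,65] → ·
    (4,4)@(9, 9): e=[-11,33,55] → ·
  covered (7 px):
    · · · · · · · · · ·
    · · · · · · · · · ·
    · █ █ · · · · · · ·
    · █ █ █ █ █ · · · ·
    · · · · · · · · · ·
    · · · · · · · · · ·
    · · · · · · · · · ·
    · · · · · · · · · ·

Result: 20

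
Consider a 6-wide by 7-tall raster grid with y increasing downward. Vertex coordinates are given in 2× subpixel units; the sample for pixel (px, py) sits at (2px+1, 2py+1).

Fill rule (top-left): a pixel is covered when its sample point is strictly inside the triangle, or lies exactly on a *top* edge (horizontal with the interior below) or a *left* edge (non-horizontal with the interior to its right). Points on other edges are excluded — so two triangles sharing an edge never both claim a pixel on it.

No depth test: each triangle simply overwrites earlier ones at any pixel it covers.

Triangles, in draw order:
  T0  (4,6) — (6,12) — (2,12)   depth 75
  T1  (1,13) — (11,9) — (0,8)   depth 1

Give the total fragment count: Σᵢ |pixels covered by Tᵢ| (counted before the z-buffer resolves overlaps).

T0:
  2·area = 24
  edge (4, 6)→(6, 12): d=(2,6) right/bottom  bias=-1
  edge (6, 12)→(2, 12): d=(-4,0) right/bottom  bias=-1
  edge (2, 12)→(4, 6): d=(2,-6) top-left  bias=+0
    (1,1)@(3, 3): e=[0,36,-12] → ·  [on edge]
    (2,1)@(5, 3): e=[-12,36,0] → ·  [on edge]
    (1,4)@(3, 9): e=[12,12,0] → #  [on edge]
    (2,4)@(5, 9): e=[0,12,12] → ·  [on edge]
    (1,5)@(3, 11): e=[16,4,4] → #
    (2,5)@(5, 11): e=[4,4,16] → #
    (3,5)@(7, 11): e=[-8,4,28] → ·
    (1,6)@(3, 13): e=[20,-4,8] → ·
    (2,6)@(5, 13): e=[8,-4,20] → ·
  covered (3 px):
    · · · · · ·
    · · · · · ·
    · · · · · ·
    · · · · · ·
    · # · · · ·
    · # # · · ·
    · · · · · ·
T1:
  2·area = 54  (B↔C swapped to make it positive)
  edge (1, 13)→(0, 8): d=(-1,-5) top-left  bias=+0
  edge (0, 8)→(11, 9): d=(11,1) right/bottom  bias=-1
  edge (11, 9)→(1, 13): d=(-10,4) right/bottom  bias=-1
    (0,4)@(1, 9): e=[4,10,40] → #
    (1,4)@(3, 9): e=[14,8,32] → #
    (2,4)@(5, 9): e=[24,6,24] → #
    (3,4)@(7, 9): e=[34,4,16] → #
    (4,4)@(9, 9): e=[44,2,8] → #
    (5,4)@(11, 9): e=[54,0,0] → ·  [on edge]
    (0,5)@(1, 11): e=[2,32,20] → #
    (3,5)@(7, 11): e=[32,26,-4] → ·
    (4,5)@(9, 11): e=[42,24,-12] → ·
    (0,6)@(1, 13): e=[0,54,0] → ·  [on edge]
    (1,6)@(3, 13): e=[10,52,-8] → ·
    (2,6)@(5, 13): e=[20,50,-16] → ·
  covered (8 px):
    · · · · · ·
    · · · · · ·
    · · · · · ·
    · · · · · ·
    # # # # # ·
    # # # · · ·
    · · · · · ·

Result: 11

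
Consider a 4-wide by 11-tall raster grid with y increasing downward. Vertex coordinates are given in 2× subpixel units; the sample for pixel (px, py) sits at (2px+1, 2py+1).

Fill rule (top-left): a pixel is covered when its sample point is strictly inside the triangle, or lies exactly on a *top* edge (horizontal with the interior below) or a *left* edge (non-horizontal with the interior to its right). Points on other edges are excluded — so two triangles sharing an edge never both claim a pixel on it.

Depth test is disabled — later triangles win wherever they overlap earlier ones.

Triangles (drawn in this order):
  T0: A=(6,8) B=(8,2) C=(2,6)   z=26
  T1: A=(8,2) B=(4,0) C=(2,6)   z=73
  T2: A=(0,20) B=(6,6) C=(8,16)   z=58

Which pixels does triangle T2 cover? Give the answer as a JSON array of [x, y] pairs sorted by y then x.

T0:
  2·area = 28  (B↔C swapped to make it positive)
  edge (6, 8)→(2, 6): d=(-4,-2) top-left  bias=+0
  edge (2, 6)→(8, 2): d=(6,-4) top-left  bias=+0
  edge (8, 2)→(6, 8): d=(-2,6) right/bottom  bias=-1
    (3,1)@(7, 3): e=[22,2,4] → █
    (2,2)@(5, 5): e=[10,6,12] → █
    (3,2)@(7, 5): e=[14,14,0] → ·  [on edge]
    (2,3)@(5, 7): e=[2,18,8] → █
    (3,3)@(7, 7): e=[6,26,-4] → ·
    (2,4)@(5, 9): e=[-6,30,4] → ·
    (2,5)@(5, 11): e=[-14,42,0] → ·  [on edge]
    (1,8)@(3, 17): e=[-42,70,0] → ·  [on edge]
  covered (3 px):
    · · · ·
    · · · █
    · · █ ·
    · · █ ·
    · · · ·
    · · · ·
    · · · ·
    · · · ·
    · · · ·
    · · · ·
    · · · ·
T1:
  2·area = 28  (B↔C swapped to make it positive)
  edge (8, 2)→(2, 6): d=(-6,4) right/bottom  bias=-1
  edge (2, 6)→(4, 0): d=(2,-6) top-left  bias=+0
  edge (4, 0)→(8, 2): d=(4,2) right/bottom  bias=-1
    (2,0)@(5, 1): e=[18,8,2] → █
    (3,0)@(7, 1): e=[10,20,-2] → ·
    (1,1)@(3, 3): e=[14,0,14] → █  [on edge]
    (3,1)@(7, 3): e=[-2,24,6] → ·
    (1,2)@(3, 5): e=[2,4,22] → █
    (2,2)@(5, 5): e=[-6,16,18] → ·
    (1,3)@(3, 7): e=[-10,8,30] → ·
    (0,4)@(1, 9): e=[-14,0,42] → ·  [on edge]
  covered (4 px):
    · · █ ·
    · █ █ ·
    · █ · ·
    · · · ·
    · · · ·
    · · · ·
    · · · ·
    · · · ·
    · · · ·
    · · · ·
    · · · ·
T2:
  2·area = 88
  edge (0, 20)→(6, 6): d=(6,-14) top-left  bias=+0
  edge (6, 6)→(8, 16): d=(2,10) right/bottom  bias=-1
  edge (8, 16)→(0, 20): d=(-8,4) right/bottom  bias=-1
    (2,0)@(5, 1): e=[-44,0,132] → ·  [on edge]
    (2,4)@(5, 9): e=[4,16,68] → █
    (3,4)@(7, 9): e=[32,-4,60] → ·
    (2,5)@(5, 11): e=[16,20,52] → █
    (3,5)@(7, 11): e=[44,0,44] → ·  [on edge]
    (1,6)@(3, 13): e=[0,44,44] → █  [on edge]
    (3,6)@(7, 13): e=[56,4,28] → █
    (1,7)@(3, 15): e=[12,48,28] → █
    (1,8)@(3, 17): e=[24,52,12] → █
    (3,8)@(7, 17): e=[80,12,-4] → ·
    (0,9)@(1, 19): e=[8,76,4] → █
    (1,9)@(3, 19): e=[36,56,-4] → ·
  covered (11 px):
    · · · ·
    · · · ·
    · · · ·
    · · · ·
    · · █ ·
    · · █ ·
    · █ █ █
    · █ █ █
    · █ █ ·
    █ · · ·
    · · · ·

Answer: [[2,4],[2,5],[1,6],[2,6],[3,6],[1,7],[2,7],[3,7],[1,8],[2,8],[0,9]]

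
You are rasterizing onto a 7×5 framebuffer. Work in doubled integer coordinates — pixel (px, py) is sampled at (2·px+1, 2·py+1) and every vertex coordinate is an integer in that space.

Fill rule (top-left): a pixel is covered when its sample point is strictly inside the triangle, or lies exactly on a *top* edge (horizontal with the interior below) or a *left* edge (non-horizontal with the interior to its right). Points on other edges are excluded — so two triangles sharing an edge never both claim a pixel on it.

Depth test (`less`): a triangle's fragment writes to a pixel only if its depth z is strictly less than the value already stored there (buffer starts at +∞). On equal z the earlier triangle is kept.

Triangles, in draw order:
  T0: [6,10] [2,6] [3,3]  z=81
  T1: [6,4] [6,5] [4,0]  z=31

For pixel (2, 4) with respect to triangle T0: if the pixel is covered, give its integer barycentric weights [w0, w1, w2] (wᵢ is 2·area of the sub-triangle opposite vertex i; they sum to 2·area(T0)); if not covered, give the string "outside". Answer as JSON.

T0:
  2·area = 16
  edge (6, 10)→(2, 6): d=(-4,-4) top-left  bias=+0
  edge (2, 6)→(3, 3): d=(1,-3) top-left  bias=+0
  edge (3, 3)→(6, 10): d=(3,7) right/bottom  bias=-1
    (1,1)@(3, 3): e=[16,0,0] → ·  [on edge]
    (0,2)@(1, 5): e=[0,-4,20] → ·  [on edge]
    (1,2)@(3, 5): e=[8,2,6] → █
    (2,2)@(5, 5): e=[16,8,-8] → ·
    (1,3)@(3, 7): e=[0,4,12] → █  [on edge]
    (2,3)@(5, 7): e=[8,10,-2] → ·
    (0,4)@(1, 9): e=[-16,0,32] → ·  [on edge]
    (1,4)@(3, 9): e=[-8,6,18] → ·
    (2,4)@(5, 9): e=[0,12,4] → █  [on edge]
    (3,4)@(7, 9): e=[8,18,-10] → ·
  covered (3 px):
    · · · · · · ·
    · · · · · · ·
    · █ · · · · ·
    · █ · · · · ·
    · · █ · · · ·
T1:
  2·area = 2
  edge (6, 4)→(6, 5): d=(0,1) right/bottom  bias=-1
  edge (6, 5)→(4, 0): d=(-2,-5) top-left  bias=+0
  edge (4, 0)→(6, 4): d=(2,4) right/bottom  bias=-1
  covered (0 px):
    · · · · · · ·
    · · · · · · ·
    · · · · · · ·
    · · · · · · ·
    · · · · · · ·

Result: [12,4,0]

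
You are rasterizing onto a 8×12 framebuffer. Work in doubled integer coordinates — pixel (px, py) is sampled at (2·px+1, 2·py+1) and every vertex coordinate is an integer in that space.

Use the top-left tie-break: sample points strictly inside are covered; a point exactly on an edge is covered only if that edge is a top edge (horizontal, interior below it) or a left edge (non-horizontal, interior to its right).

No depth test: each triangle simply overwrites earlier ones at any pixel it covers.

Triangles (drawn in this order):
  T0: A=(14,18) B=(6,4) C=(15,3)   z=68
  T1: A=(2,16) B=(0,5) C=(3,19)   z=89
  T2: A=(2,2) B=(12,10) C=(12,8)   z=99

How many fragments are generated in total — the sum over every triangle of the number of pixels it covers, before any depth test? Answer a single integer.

T0:
  2·area = 134
  edge (14, 18)→(6, 4): d=(-8,-14) top-left  bias=+0
  edge (6, 4)→(15, 3): d=(9,-1) top-left  bias=+0
  edge (15, 3)→(14, 18): d=(-1,15) right/bottom  bias=-1
    (7,1)@(15, 3): e=[134,0,0] → ·  [on edge]
    (3,2)@(7, 5): e=[6,10,118] → █
    (4,2)@(9, 5): e=[34,12,88] → █
    (5,2)@(11, 5): e=[62,14,58] → █
    (6,2)@(13, 5): e=[90,16,28] → █
    (7,2)@(15, 5): e=[118,18,-2] → ·
    (3,3)@(7, 7): e=[-10,28,116] → ·
    (4,3)@(9, 7): e=[18,30,86] → █
    (7,3)@(15, 7): e=[102,36,-4] → ·
    (4,4)@(9, 9): e=[2,48,84] → █
    (7,4)@(15, 9): e=[86,54,-6] → ·
    (4,5)@(9, 11): e=[-14,66,82] → ·
  covered (14 px):
    · · · · · · · ·
    · · · · · · · ·
    · · · █ █ █ █ ·
    · · · · █ █ █ ·
    · · · · █ █ █ ·
    · · · · · █ █ ·
    · · · · · · █ ·
    · · · · · · █ ·
    · · · · · · · ·
    · · · · · · · ·
    · · · · · · · ·
    · · · · · · · ·
T1:
  2·area = 5
  edge (2, 16)→(0, 5): d=(-2,-11) top-left  bias=+0
  edge (0, 5)→(3, 19): d=(3,14) right/bottom  bias=-1
  edge (3, 19)→(2, 16): d=(-1,-3) top-left  bias=+0
    (0,6)@(1, 13): e=[-5,10,0] → ·  [on edge]
    (1,9)@(3, 19): e=[5,0,0] → ·  [on edge]
  covered (0 px):
    · · · · · · · ·
    · · · · · · · ·
    · · · · · · · ·
    · · · · · · · ·
    · · · · · · · ·
    · · · · · · · ·
    · · · · · · · ·
    · · · · · · · ·
    · · · · · · · ·
    · · · · · · · ·
    · · · · · · · ·
    · · · · · · · ·
T2:
  2·area = 20  (B↔C swapped to make it positive)
  edge (2, 2)→(12, 8): d=(10,6) right/bottom  bias=-1
  edge (12, 8)→(12, 10): d=(0,2) right/bottom  bias=-1
  edge (12, 10)→(2, 2): d=(-10,-8) top-left  bias=+0
    (3,2)@(7, 5): e=[0,10,10] → ·  [on edge]
    (4,3)@(9, 7): e=[8,6,6] → █
    (5,3)@(11, 7): e=[-4,2,22] → ·
    (4,4)@(9, 9): e=[28,6,-14] → ·
    (5,4)@(11, 9): e=[16,2,2] → █
    (6,4)@(13, 9): e=[4,-2,18] → ·
    (5,5)@(11, 11): e=[36,2,-18] → ·
  covered (2 px):
    · · · · · · · ·
    · · · · · · · ·
    · · · · · · · ·
    · · · · █ · · ·
    · · · · · █ · ·
    · · · · · · · ·
    · · · · · · · ·
    · · · · · · · ·
    · · · · · · · ·
    · · · · · · · ·
    · · · · · · · ·
    · · · · · · · ·

Final: 16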